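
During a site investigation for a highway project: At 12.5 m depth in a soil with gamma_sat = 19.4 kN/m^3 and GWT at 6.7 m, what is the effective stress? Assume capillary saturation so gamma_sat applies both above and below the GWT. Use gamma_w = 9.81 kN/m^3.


Result: 185.6 kPa

Derivation:
Total stress = gamma_sat * depth
sigma = 19.4 * 12.5 = 242.5 kPa
Pore water pressure u = gamma_w * (depth - d_wt)
u = 9.81 * (12.5 - 6.7) = 56.898 kPa
Effective stress = sigma - u
sigma' = 242.5 - 56.898 = 185.6 kPa


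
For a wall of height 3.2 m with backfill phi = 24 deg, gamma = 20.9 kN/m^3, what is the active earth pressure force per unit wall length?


Result: 45.13 kN/m

Derivation:
Compute active earth pressure coefficient:
Ka = tan^2(45 - phi/2) = tan^2(33.0) = 0.42173
Compute active force:
Pa = 0.5 * Ka * gamma * H^2
Pa = 0.5 * 0.42173 * 20.9 * 3.2^2
Pa = 45.13 kN/m


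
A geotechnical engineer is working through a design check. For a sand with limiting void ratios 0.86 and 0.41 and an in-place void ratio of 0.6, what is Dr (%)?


Using Dr = (e_max - e) / (e_max - e_min) * 100
e_max - e = 0.86 - 0.6 = 0.26
e_max - e_min = 0.86 - 0.41 = 0.45
Dr = 0.26 / 0.45 * 100
Dr = 57.78 %


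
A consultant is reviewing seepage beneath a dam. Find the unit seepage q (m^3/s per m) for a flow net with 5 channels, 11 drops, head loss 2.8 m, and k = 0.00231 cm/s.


Result: 2.94e-05 m^3/s per m

Derivation:
Convert k to m/s for unit consistency with H:
k = 0.00231 cm/s = 0.00231 / 100 m/s = 2.31e-05 m/s
Using q = k * H * Nf / Nd
Nf / Nd = 5 / 11 = 0.4545
q = 2.31e-05 * 2.8 * 0.4545
q = 2.94e-05 m^3/s per m


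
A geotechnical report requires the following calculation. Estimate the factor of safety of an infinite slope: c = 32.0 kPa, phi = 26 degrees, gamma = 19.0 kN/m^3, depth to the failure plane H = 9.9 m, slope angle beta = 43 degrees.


Result: 0.864

Derivation:
Using Fs = c / (gamma*H*sin(beta)*cos(beta)) + tan(phi)/tan(beta)
Cohesion contribution = 32.0 / (19.0*9.9*sin(43)*cos(43))
Cohesion contribution = 0.341075
Friction contribution = tan(26)/tan(43) = 0.523029
Fs = 0.341075 + 0.523029
Fs = 0.864


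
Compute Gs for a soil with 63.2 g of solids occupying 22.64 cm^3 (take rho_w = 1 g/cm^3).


Using Gs = m_s / (V_s * rho_w)
Since rho_w = 1 g/cm^3:
Gs = 63.2 / 22.64
Gs = 2.792


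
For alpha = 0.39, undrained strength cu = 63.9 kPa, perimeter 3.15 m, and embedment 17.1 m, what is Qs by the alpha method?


Using Qs = alpha * cu * perimeter * L
Qs = 0.39 * 63.9 * 3.15 * 17.1
Qs = 1342.37 kN


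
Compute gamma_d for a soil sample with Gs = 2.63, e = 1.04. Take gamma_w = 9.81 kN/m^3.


Using gamma_d = Gs * gamma_w / (1 + e)
gamma_d = 2.63 * 9.81 / (1 + 1.04)
gamma_d = 2.63 * 9.81 / 2.04
gamma_d = 12.647 kN/m^3


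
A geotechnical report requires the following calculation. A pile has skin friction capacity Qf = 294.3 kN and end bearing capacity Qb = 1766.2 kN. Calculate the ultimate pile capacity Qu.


Using Qu = Qf + Qb
Qu = 294.3 + 1766.2
Qu = 2060.5 kN


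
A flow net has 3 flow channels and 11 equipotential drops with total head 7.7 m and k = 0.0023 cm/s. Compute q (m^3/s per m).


Convert k to m/s for unit consistency with H:
k = 0.0023 cm/s = 0.0023 / 100 m/s = 2.3e-05 m/s
Using q = k * H * Nf / Nd
Nf / Nd = 3 / 11 = 0.2727
q = 2.3e-05 * 7.7 * 0.2727
q = 4.83e-05 m^3/s per m


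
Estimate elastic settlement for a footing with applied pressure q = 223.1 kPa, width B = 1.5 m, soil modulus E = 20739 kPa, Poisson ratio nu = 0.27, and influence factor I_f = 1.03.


Result: 15.409 mm

Derivation:
Using Se = q * B * (1 - nu^2) * I_f / E
1 - nu^2 = 1 - 0.27^2 = 0.9271
Se = 223.1 * 1.5 * 0.9271 * 1.03 / 20739
Se = 0.015409 m
Convert to mm: Se = 0.015409 * 1000 = 15.409 mm


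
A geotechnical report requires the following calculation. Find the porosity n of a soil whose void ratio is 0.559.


Using the relation n = e / (1 + e)
n = 0.559 / (1 + 0.559)
n = 0.559 / 1.559
n = 0.3586


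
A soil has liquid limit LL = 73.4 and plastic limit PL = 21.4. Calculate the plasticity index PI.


Using PI = LL - PL
PI = 73.4 - 21.4
PI = 52.0


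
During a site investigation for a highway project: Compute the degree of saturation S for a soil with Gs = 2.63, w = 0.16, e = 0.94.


Using S = Gs * w / e
S = 2.63 * 0.16 / 0.94
S = 0.4477


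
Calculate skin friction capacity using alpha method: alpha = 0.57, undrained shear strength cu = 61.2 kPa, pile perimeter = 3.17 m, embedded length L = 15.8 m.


Using Qs = alpha * cu * perimeter * L
Qs = 0.57 * 61.2 * 3.17 * 15.8
Qs = 1747.2 kN


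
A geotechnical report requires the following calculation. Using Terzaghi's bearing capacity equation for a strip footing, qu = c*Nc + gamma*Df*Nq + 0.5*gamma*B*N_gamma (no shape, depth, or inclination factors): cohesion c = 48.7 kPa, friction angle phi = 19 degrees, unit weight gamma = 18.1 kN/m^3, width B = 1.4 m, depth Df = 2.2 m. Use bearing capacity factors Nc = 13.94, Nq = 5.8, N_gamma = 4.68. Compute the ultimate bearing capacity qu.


Compute qu = c*Nc + gamma*Df*Nq + 0.5*gamma*B*N_gamma
Term 1: 48.7 * 13.94 = 678.878
Term 2: 18.1 * 2.2 * 5.8 = 230.956
Term 3: 0.5 * 18.1 * 1.4 * 4.68 = 59.2956
qu = 678.878 + 230.956 + 59.2956
qu = 969.13 kPa


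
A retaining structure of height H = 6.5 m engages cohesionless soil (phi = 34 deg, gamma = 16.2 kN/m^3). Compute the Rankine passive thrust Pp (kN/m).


Compute passive earth pressure coefficient:
Kp = tan^2(45 + phi/2) = tan^2(62.0) = 3.537132
Compute passive force:
Pp = 0.5 * Kp * gamma * H^2
Pp = 0.5 * 3.537132 * 16.2 * 6.5^2
Pp = 1210.5 kN/m


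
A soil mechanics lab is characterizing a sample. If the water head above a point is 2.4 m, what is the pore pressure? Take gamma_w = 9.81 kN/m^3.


Result: 23.54 kPa

Derivation:
Using u = gamma_w * h_w
u = 9.81 * 2.4
u = 23.54 kPa


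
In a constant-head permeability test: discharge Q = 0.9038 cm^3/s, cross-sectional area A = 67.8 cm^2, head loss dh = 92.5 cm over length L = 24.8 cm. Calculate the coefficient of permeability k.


Compute hydraulic gradient:
i = dh / L = 92.5 / 24.8 = 3.72984
Then apply Darcy's law:
k = Q / (A * i)
k = 0.9038 / (67.8 * 3.72984)
k = 0.9038 / 252.883
k = 0.003574 cm/s


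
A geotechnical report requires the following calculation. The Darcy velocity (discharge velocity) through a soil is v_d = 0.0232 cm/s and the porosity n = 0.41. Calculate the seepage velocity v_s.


Using v_s = v_d / n
v_s = 0.0232 / 0.41
v_s = 0.05659 cm/s


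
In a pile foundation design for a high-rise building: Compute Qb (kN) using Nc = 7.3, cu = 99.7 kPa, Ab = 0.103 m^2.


Result: 74.96 kN

Derivation:
Using Qb = Nc * cu * Ab
Qb = 7.3 * 99.7 * 0.103
Qb = 74.96 kN


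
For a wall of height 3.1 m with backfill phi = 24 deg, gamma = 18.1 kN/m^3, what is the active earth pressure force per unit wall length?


Compute active earth pressure coefficient:
Ka = tan^2(45 - phi/2) = tan^2(33.0) = 0.42173
Compute active force:
Pa = 0.5 * Ka * gamma * H^2
Pa = 0.5 * 0.42173 * 18.1 * 3.1^2
Pa = 36.68 kN/m


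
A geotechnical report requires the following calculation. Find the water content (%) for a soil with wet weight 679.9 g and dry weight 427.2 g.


Using w = (m_wet - m_dry) / m_dry * 100
m_wet - m_dry = 679.9 - 427.2 = 252.7 g
w = 252.7 / 427.2 * 100
w = 59.15 %


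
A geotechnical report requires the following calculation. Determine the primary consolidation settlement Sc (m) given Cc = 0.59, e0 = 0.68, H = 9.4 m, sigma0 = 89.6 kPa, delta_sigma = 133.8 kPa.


Result: 1.3098 m

Derivation:
Using Sc = Cc * H / (1 + e0) * log10((sigma0 + delta_sigma) / sigma0)
Stress ratio = (89.6 + 133.8) / 89.6 = 2.4933
log10(2.4933) = 0.396775
Cc * H / (1 + e0) = 0.59 * 9.4 / (1 + 0.68) = 3.30119
Sc = 3.30119 * 0.396775
Sc = 1.3098 m


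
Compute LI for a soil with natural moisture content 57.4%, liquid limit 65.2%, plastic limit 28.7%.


Result: 0.786

Derivation:
First compute the plasticity index:
PI = LL - PL = 65.2 - 28.7 = 36.5
Then compute the liquidity index:
LI = (w - PL) / PI
LI = (57.4 - 28.7) / 36.5
LI = 0.786


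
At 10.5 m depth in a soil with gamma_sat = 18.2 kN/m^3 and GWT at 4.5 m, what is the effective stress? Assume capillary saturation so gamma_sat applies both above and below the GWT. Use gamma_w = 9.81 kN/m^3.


Result: 132.24 kPa

Derivation:
Total stress = gamma_sat * depth
sigma = 18.2 * 10.5 = 191.1 kPa
Pore water pressure u = gamma_w * (depth - d_wt)
u = 9.81 * (10.5 - 4.5) = 58.86 kPa
Effective stress = sigma - u
sigma' = 191.1 - 58.86 = 132.24 kPa


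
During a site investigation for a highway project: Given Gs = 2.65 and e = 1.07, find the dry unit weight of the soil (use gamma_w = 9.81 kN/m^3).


Using gamma_d = Gs * gamma_w / (1 + e)
gamma_d = 2.65 * 9.81 / (1 + 1.07)
gamma_d = 2.65 * 9.81 / 2.07
gamma_d = 12.559 kN/m^3


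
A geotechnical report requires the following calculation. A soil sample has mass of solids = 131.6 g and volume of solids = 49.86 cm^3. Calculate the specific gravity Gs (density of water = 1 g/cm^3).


Result: 2.639

Derivation:
Using Gs = m_s / (V_s * rho_w)
Since rho_w = 1 g/cm^3:
Gs = 131.6 / 49.86
Gs = 2.639


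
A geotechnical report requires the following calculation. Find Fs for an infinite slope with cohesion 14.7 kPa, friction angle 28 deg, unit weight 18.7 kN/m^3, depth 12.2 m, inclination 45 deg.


Using Fs = c / (gamma*H*sin(beta)*cos(beta)) + tan(phi)/tan(beta)
Cohesion contribution = 14.7 / (18.7*12.2*sin(45)*cos(45))
Cohesion contribution = 0.128868
Friction contribution = tan(28)/tan(45) = 0.531709
Fs = 0.128868 + 0.531709
Fs = 0.661


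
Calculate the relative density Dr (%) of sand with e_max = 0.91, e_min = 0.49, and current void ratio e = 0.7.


Using Dr = (e_max - e) / (e_max - e_min) * 100
e_max - e = 0.91 - 0.7 = 0.21
e_max - e_min = 0.91 - 0.49 = 0.42
Dr = 0.21 / 0.42 * 100
Dr = 50.0 %


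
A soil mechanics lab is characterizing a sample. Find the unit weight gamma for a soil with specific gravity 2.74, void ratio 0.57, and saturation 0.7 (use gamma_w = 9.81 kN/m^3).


Using gamma = gamma_w * (Gs + S*e) / (1 + e)
Numerator: Gs + S*e = 2.74 + 0.7*0.57 = 3.139
Denominator: 1 + e = 1 + 0.57 = 1.57
gamma = 9.81 * 3.139 / 1.57
gamma = 19.614 kN/m^3


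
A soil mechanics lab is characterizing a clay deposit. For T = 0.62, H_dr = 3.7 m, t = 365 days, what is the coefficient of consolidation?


Using cv = T * H_dr^2 / t
H_dr^2 = 3.7^2 = 13.69
cv = 0.62 * 13.69 / 365
cv = 0.02325 m^2/day


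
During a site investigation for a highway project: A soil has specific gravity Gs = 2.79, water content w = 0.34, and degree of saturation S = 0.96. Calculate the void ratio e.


Using the relation e = Gs * w / S
e = 2.79 * 0.34 / 0.96
e = 0.9881


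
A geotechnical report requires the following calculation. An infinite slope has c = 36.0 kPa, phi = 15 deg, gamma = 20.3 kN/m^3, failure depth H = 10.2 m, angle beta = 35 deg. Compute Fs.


Using Fs = c / (gamma*H*sin(beta)*cos(beta)) + tan(phi)/tan(beta)
Cohesion contribution = 36.0 / (20.3*10.2*sin(35)*cos(35))
Cohesion contribution = 0.370042
Friction contribution = tan(15)/tan(35) = 0.382671
Fs = 0.370042 + 0.382671
Fs = 0.753


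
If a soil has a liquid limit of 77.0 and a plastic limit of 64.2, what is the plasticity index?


Result: 12.8

Derivation:
Using PI = LL - PL
PI = 77.0 - 64.2
PI = 12.8


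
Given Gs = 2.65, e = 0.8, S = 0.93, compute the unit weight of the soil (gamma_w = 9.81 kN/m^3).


Using gamma = gamma_w * (Gs + S*e) / (1 + e)
Numerator: Gs + S*e = 2.65 + 0.93*0.8 = 3.394
Denominator: 1 + e = 1 + 0.8 = 1.8
gamma = 9.81 * 3.394 / 1.8
gamma = 18.497 kN/m^3


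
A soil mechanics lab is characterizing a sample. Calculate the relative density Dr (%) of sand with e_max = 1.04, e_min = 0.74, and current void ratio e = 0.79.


Using Dr = (e_max - e) / (e_max - e_min) * 100
e_max - e = 1.04 - 0.79 = 0.25
e_max - e_min = 1.04 - 0.74 = 0.3
Dr = 0.25 / 0.3 * 100
Dr = 83.33 %


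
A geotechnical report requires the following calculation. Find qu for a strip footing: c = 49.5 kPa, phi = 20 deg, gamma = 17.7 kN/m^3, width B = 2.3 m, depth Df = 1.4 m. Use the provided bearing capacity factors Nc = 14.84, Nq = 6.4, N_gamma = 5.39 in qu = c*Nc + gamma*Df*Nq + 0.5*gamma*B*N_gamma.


Result: 1002.89 kPa

Derivation:
Compute qu = c*Nc + gamma*Df*Nq + 0.5*gamma*B*N_gamma
Term 1: 49.5 * 14.84 = 734.58
Term 2: 17.7 * 1.4 * 6.4 = 158.592
Term 3: 0.5 * 17.7 * 2.3 * 5.39 = 109.71345
qu = 734.58 + 158.592 + 109.71345
qu = 1002.89 kPa


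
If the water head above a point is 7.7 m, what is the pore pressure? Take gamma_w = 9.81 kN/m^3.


Using u = gamma_w * h_w
u = 9.81 * 7.7
u = 75.54 kPa


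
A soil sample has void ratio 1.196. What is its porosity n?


Using the relation n = e / (1 + e)
n = 1.196 / (1 + 1.196)
n = 1.196 / 2.196
n = 0.5446


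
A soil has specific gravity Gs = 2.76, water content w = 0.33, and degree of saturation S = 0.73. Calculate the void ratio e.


Result: 1.2477

Derivation:
Using the relation e = Gs * w / S
e = 2.76 * 0.33 / 0.73
e = 1.2477


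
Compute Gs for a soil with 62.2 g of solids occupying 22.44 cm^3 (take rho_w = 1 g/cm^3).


Using Gs = m_s / (V_s * rho_w)
Since rho_w = 1 g/cm^3:
Gs = 62.2 / 22.44
Gs = 2.772


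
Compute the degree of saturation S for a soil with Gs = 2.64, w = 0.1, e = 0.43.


Result: 0.614

Derivation:
Using S = Gs * w / e
S = 2.64 * 0.1 / 0.43
S = 0.614


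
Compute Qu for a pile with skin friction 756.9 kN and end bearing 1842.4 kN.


Using Qu = Qf + Qb
Qu = 756.9 + 1842.4
Qu = 2599.3 kN


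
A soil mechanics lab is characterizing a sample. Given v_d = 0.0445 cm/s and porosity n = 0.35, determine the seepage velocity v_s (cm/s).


Using v_s = v_d / n
v_s = 0.0445 / 0.35
v_s = 0.12714 cm/s


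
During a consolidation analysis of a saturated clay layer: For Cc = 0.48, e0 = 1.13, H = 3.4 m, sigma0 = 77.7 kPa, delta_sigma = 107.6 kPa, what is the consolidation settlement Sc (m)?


Using Sc = Cc * H / (1 + e0) * log10((sigma0 + delta_sigma) / sigma0)
Stress ratio = (77.7 + 107.6) / 77.7 = 2.38481
log10(2.38481) = 0.377454
Cc * H / (1 + e0) = 0.48 * 3.4 / (1 + 1.13) = 0.766197
Sc = 0.766197 * 0.377454
Sc = 0.2892 m


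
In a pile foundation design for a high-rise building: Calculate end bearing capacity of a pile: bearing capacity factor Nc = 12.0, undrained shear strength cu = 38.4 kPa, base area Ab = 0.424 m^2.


Using Qb = Nc * cu * Ab
Qb = 12.0 * 38.4 * 0.424
Qb = 195.38 kN


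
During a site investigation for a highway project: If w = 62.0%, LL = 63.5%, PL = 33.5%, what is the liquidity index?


First compute the plasticity index:
PI = LL - PL = 63.5 - 33.5 = 30.0
Then compute the liquidity index:
LI = (w - PL) / PI
LI = (62.0 - 33.5) / 30.0
LI = 0.95


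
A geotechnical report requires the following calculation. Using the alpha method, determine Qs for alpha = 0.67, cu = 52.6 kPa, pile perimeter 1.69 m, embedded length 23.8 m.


Result: 1417.5 kN

Derivation:
Using Qs = alpha * cu * perimeter * L
Qs = 0.67 * 52.6 * 1.69 * 23.8
Qs = 1417.5 kN


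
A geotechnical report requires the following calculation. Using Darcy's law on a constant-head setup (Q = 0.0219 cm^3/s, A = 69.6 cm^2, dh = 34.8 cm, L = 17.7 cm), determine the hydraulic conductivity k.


Result: 0.00016 cm/s

Derivation:
Compute hydraulic gradient:
i = dh / L = 34.8 / 17.7 = 1.9661
Then apply Darcy's law:
k = Q / (A * i)
k = 0.0219 / (69.6 * 1.9661)
k = 0.0219 / 136.841
k = 0.00016 cm/s


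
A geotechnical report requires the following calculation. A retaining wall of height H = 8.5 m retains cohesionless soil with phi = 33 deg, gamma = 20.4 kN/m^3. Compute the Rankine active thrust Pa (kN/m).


Compute active earth pressure coefficient:
Ka = tan^2(45 - phi/2) = tan^2(28.5) = 0.294801
Compute active force:
Pa = 0.5 * Ka * gamma * H^2
Pa = 0.5 * 0.294801 * 20.4 * 8.5^2
Pa = 217.25 kN/m


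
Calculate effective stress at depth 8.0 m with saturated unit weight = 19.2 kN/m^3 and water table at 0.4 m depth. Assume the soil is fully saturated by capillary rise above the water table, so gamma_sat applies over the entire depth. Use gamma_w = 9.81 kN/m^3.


Total stress = gamma_sat * depth
sigma = 19.2 * 8.0 = 153.6 kPa
Pore water pressure u = gamma_w * (depth - d_wt)
u = 9.81 * (8.0 - 0.4) = 74.556 kPa
Effective stress = sigma - u
sigma' = 153.6 - 74.556 = 79.04 kPa


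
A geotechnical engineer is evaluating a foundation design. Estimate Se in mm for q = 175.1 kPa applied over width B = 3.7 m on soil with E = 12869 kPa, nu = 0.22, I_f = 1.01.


Using Se = q * B * (1 - nu^2) * I_f / E
1 - nu^2 = 1 - 0.22^2 = 0.9516
Se = 175.1 * 3.7 * 0.9516 * 1.01 / 12869
Se = 0.048386 m
Convert to mm: Se = 0.048386 * 1000 = 48.386 mm


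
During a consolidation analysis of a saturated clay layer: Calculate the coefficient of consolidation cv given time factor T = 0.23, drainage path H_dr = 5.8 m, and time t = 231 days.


Using cv = T * H_dr^2 / t
H_dr^2 = 5.8^2 = 33.64
cv = 0.23 * 33.64 / 231
cv = 0.03349 m^2/day


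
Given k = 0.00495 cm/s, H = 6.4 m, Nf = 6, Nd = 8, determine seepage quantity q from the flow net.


Result: 0.0002376 m^3/s per m

Derivation:
Convert k to m/s for unit consistency with H:
k = 0.00495 cm/s = 0.00495 / 100 m/s = 4.95e-05 m/s
Using q = k * H * Nf / Nd
Nf / Nd = 6 / 8 = 0.75
q = 4.95e-05 * 6.4 * 0.75
q = 0.0002376 m^3/s per m


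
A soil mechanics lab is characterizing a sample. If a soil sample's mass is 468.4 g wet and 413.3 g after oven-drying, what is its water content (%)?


Using w = (m_wet - m_dry) / m_dry * 100
m_wet - m_dry = 468.4 - 413.3 = 55.1 g
w = 55.1 / 413.3 * 100
w = 13.33 %


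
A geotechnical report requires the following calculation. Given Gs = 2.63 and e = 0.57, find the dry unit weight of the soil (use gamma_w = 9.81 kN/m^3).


Using gamma_d = Gs * gamma_w / (1 + e)
gamma_d = 2.63 * 9.81 / (1 + 0.57)
gamma_d = 2.63 * 9.81 / 1.57
gamma_d = 16.433 kN/m^3


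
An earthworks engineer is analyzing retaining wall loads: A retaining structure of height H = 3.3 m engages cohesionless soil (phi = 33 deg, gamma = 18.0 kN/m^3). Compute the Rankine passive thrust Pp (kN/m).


Compute passive earth pressure coefficient:
Kp = tan^2(45 + phi/2) = tan^2(61.5) = 3.39212
Compute passive force:
Pp = 0.5 * Kp * gamma * H^2
Pp = 0.5 * 3.39212 * 18.0 * 3.3^2
Pp = 332.46 kN/m


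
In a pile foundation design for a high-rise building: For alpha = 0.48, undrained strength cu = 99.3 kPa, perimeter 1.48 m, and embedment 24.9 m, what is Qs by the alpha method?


Using Qs = alpha * cu * perimeter * L
Qs = 0.48 * 99.3 * 1.48 * 24.9
Qs = 1756.51 kN


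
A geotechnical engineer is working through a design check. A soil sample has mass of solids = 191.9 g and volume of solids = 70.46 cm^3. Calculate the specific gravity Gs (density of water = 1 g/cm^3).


Using Gs = m_s / (V_s * rho_w)
Since rho_w = 1 g/cm^3:
Gs = 191.9 / 70.46
Gs = 2.724


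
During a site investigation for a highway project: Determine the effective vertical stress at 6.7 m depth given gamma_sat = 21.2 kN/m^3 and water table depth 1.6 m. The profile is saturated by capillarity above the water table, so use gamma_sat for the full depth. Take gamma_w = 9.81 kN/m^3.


Total stress = gamma_sat * depth
sigma = 21.2 * 6.7 = 142.04 kPa
Pore water pressure u = gamma_w * (depth - d_wt)
u = 9.81 * (6.7 - 1.6) = 50.031 kPa
Effective stress = sigma - u
sigma' = 142.04 - 50.031 = 92.01 kPa


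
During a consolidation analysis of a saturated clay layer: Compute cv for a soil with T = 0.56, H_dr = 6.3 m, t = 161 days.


Using cv = T * H_dr^2 / t
H_dr^2 = 6.3^2 = 39.69
cv = 0.56 * 39.69 / 161
cv = 0.13805 m^2/day


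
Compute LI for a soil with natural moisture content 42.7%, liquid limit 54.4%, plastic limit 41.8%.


First compute the plasticity index:
PI = LL - PL = 54.4 - 41.8 = 12.6
Then compute the liquidity index:
LI = (w - PL) / PI
LI = (42.7 - 41.8) / 12.6
LI = 0.071


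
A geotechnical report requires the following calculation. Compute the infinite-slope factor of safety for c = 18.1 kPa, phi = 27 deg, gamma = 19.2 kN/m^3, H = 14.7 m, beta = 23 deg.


Using Fs = c / (gamma*H*sin(beta)*cos(beta)) + tan(phi)/tan(beta)
Cohesion contribution = 18.1 / (19.2*14.7*sin(23)*cos(23))
Cohesion contribution = 0.178302
Friction contribution = tan(27)/tan(23) = 1.20037
Fs = 0.178302 + 1.20037
Fs = 1.379


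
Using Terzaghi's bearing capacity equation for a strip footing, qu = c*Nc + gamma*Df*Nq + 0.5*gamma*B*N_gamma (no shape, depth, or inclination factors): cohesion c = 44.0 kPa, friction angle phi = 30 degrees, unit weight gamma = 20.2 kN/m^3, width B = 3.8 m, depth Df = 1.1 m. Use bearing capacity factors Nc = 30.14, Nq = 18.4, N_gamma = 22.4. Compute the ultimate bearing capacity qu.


Compute qu = c*Nc + gamma*Df*Nq + 0.5*gamma*B*N_gamma
Term 1: 44.0 * 30.14 = 1326.16
Term 2: 20.2 * 1.1 * 18.4 = 408.848
Term 3: 0.5 * 20.2 * 3.8 * 22.4 = 859.712
qu = 1326.16 + 408.848 + 859.712
qu = 2594.72 kPa


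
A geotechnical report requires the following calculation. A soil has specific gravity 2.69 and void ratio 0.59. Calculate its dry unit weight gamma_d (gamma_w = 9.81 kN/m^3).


Using gamma_d = Gs * gamma_w / (1 + e)
gamma_d = 2.69 * 9.81 / (1 + 0.59)
gamma_d = 2.69 * 9.81 / 1.59
gamma_d = 16.597 kN/m^3


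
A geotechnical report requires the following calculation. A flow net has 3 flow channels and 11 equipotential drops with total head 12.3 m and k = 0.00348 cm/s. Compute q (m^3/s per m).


Convert k to m/s for unit consistency with H:
k = 0.00348 cm/s = 0.00348 / 100 m/s = 3.48e-05 m/s
Using q = k * H * Nf / Nd
Nf / Nd = 3 / 11 = 0.2727
q = 3.48e-05 * 12.3 * 0.2727
q = 0.0001167 m^3/s per m


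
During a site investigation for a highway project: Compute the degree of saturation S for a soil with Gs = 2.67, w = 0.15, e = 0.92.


Result: 0.4353

Derivation:
Using S = Gs * w / e
S = 2.67 * 0.15 / 0.92
S = 0.4353


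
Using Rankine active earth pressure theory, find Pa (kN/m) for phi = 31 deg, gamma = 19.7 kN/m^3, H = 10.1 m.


Compute active earth pressure coefficient:
Ka = tan^2(45 - phi/2) = tan^2(29.5) = 0.320099
Compute active force:
Pa = 0.5 * Ka * gamma * H^2
Pa = 0.5 * 0.320099 * 19.7 * 10.1^2
Pa = 321.63 kN/m


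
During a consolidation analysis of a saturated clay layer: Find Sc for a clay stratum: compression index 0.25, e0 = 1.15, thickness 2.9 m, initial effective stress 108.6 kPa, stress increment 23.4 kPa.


Using Sc = Cc * H / (1 + e0) * log10((sigma0 + delta_sigma) / sigma0)
Stress ratio = (108.6 + 23.4) / 108.6 = 1.21547
log10(1.21547) = 0.0847441
Cc * H / (1 + e0) = 0.25 * 2.9 / (1 + 1.15) = 0.337209
Sc = 0.337209 * 0.0847441
Sc = 0.0286 m


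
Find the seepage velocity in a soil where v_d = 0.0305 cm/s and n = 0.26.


Result: 0.11731 cm/s

Derivation:
Using v_s = v_d / n
v_s = 0.0305 / 0.26
v_s = 0.11731 cm/s


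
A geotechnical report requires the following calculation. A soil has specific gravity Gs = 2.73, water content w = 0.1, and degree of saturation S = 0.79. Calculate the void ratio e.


Using the relation e = Gs * w / S
e = 2.73 * 0.1 / 0.79
e = 0.3456


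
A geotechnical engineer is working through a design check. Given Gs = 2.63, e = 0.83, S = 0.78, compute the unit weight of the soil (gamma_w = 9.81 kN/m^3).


Result: 17.569 kN/m^3

Derivation:
Using gamma = gamma_w * (Gs + S*e) / (1 + e)
Numerator: Gs + S*e = 2.63 + 0.78*0.83 = 3.2774
Denominator: 1 + e = 1 + 0.83 = 1.83
gamma = 9.81 * 3.2774 / 1.83
gamma = 17.569 kN/m^3


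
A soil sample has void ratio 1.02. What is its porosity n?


Using the relation n = e / (1 + e)
n = 1.02 / (1 + 1.02)
n = 1.02 / 2.02
n = 0.505


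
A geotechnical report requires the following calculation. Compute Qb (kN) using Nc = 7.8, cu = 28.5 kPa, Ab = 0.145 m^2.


Using Qb = Nc * cu * Ab
Qb = 7.8 * 28.5 * 0.145
Qb = 32.23 kN


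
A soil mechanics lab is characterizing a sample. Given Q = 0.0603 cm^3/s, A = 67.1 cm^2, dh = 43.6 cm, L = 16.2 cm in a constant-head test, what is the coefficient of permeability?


Result: 0.000334 cm/s

Derivation:
Compute hydraulic gradient:
i = dh / L = 43.6 / 16.2 = 2.69136
Then apply Darcy's law:
k = Q / (A * i)
k = 0.0603 / (67.1 * 2.69136)
k = 0.0603 / 180.59
k = 0.000334 cm/s


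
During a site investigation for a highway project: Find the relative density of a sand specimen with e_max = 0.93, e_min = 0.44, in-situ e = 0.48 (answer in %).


Result: 91.84 %

Derivation:
Using Dr = (e_max - e) / (e_max - e_min) * 100
e_max - e = 0.93 - 0.48 = 0.45
e_max - e_min = 0.93 - 0.44 = 0.49
Dr = 0.45 / 0.49 * 100
Dr = 91.84 %


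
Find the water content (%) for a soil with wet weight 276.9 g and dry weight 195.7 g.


Result: 41.49 %

Derivation:
Using w = (m_wet - m_dry) / m_dry * 100
m_wet - m_dry = 276.9 - 195.7 = 81.2 g
w = 81.2 / 195.7 * 100
w = 41.49 %


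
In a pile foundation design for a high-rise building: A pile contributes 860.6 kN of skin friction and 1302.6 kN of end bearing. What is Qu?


Using Qu = Qf + Qb
Qu = 860.6 + 1302.6
Qu = 2163.2 kN


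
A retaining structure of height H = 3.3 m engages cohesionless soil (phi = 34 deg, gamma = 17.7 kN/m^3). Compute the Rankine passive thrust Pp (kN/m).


Compute passive earth pressure coefficient:
Kp = tan^2(45 + phi/2) = tan^2(62.0) = 3.537132
Compute passive force:
Pp = 0.5 * Kp * gamma * H^2
Pp = 0.5 * 3.537132 * 17.7 * 3.3^2
Pp = 340.9 kN/m


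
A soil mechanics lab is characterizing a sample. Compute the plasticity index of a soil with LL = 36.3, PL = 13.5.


Using PI = LL - PL
PI = 36.3 - 13.5
PI = 22.8


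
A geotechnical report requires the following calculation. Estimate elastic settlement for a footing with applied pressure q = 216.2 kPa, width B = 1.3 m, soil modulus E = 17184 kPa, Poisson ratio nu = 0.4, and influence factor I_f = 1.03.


Using Se = q * B * (1 - nu^2) * I_f / E
1 - nu^2 = 1 - 0.4^2 = 0.84
Se = 216.2 * 1.3 * 0.84 * 1.03 / 17184
Se = 0.014151 m
Convert to mm: Se = 0.014151 * 1000 = 14.151 mm


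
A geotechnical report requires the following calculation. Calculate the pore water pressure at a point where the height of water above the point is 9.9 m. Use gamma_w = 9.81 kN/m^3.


Result: 97.12 kPa

Derivation:
Using u = gamma_w * h_w
u = 9.81 * 9.9
u = 97.12 kPa


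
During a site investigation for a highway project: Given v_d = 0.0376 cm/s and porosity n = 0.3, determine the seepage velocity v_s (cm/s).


Using v_s = v_d / n
v_s = 0.0376 / 0.3
v_s = 0.12533 cm/s


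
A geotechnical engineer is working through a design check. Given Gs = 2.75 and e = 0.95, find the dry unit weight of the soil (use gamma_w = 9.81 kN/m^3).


Using gamma_d = Gs * gamma_w / (1 + e)
gamma_d = 2.75 * 9.81 / (1 + 0.95)
gamma_d = 2.75 * 9.81 / 1.95
gamma_d = 13.835 kN/m^3


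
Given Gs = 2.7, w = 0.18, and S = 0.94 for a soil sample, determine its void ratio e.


Result: 0.517

Derivation:
Using the relation e = Gs * w / S
e = 2.7 * 0.18 / 0.94
e = 0.517


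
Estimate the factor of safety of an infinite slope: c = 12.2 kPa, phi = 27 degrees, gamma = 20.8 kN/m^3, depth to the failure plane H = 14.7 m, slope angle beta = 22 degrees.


Result: 1.376

Derivation:
Using Fs = c / (gamma*H*sin(beta)*cos(beta)) + tan(phi)/tan(beta)
Cohesion contribution = 12.2 / (20.8*14.7*sin(22)*cos(22))
Cohesion contribution = 0.114878
Friction contribution = tan(27)/tan(22) = 1.26112
Fs = 0.114878 + 1.26112
Fs = 1.376


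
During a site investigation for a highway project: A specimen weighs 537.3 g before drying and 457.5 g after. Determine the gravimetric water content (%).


Using w = (m_wet - m_dry) / m_dry * 100
m_wet - m_dry = 537.3 - 457.5 = 79.8 g
w = 79.8 / 457.5 * 100
w = 17.44 %


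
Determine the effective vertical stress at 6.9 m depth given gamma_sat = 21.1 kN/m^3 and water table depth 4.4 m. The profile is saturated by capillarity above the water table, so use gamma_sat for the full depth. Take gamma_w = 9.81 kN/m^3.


Result: 121.07 kPa

Derivation:
Total stress = gamma_sat * depth
sigma = 21.1 * 6.9 = 145.59 kPa
Pore water pressure u = gamma_w * (depth - d_wt)
u = 9.81 * (6.9 - 4.4) = 24.525 kPa
Effective stress = sigma - u
sigma' = 145.59 - 24.525 = 121.07 kPa


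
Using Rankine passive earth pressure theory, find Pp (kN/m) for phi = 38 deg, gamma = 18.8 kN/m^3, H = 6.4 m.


Result: 1618.54 kN/m

Derivation:
Compute passive earth pressure coefficient:
Kp = tan^2(45 + phi/2) = tan^2(64.0) = 4.203746
Compute passive force:
Pp = 0.5 * Kp * gamma * H^2
Pp = 0.5 * 4.203746 * 18.8 * 6.4^2
Pp = 1618.54 kN/m


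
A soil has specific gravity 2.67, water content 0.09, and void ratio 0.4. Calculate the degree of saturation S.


Using S = Gs * w / e
S = 2.67 * 0.09 / 0.4
S = 0.6007


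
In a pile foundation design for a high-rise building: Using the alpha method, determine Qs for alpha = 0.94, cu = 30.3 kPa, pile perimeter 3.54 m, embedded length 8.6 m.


Using Qs = alpha * cu * perimeter * L
Qs = 0.94 * 30.3 * 3.54 * 8.6
Qs = 867.11 kN


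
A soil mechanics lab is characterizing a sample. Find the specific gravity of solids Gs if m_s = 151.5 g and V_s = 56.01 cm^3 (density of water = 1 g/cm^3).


Using Gs = m_s / (V_s * rho_w)
Since rho_w = 1 g/cm^3:
Gs = 151.5 / 56.01
Gs = 2.705


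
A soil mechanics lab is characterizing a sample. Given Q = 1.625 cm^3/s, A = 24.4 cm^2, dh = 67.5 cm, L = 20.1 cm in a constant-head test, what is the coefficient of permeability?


Result: 0.019832 cm/s

Derivation:
Compute hydraulic gradient:
i = dh / L = 67.5 / 20.1 = 3.35821
Then apply Darcy's law:
k = Q / (A * i)
k = 1.625 / (24.4 * 3.35821)
k = 1.625 / 81.9403
k = 0.019832 cm/s


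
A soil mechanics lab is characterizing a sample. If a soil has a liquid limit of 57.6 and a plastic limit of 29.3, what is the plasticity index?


Using PI = LL - PL
PI = 57.6 - 29.3
PI = 28.3


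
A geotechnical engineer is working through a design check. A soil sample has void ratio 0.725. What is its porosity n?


Using the relation n = e / (1 + e)
n = 0.725 / (1 + 0.725)
n = 0.725 / 1.725
n = 0.4203


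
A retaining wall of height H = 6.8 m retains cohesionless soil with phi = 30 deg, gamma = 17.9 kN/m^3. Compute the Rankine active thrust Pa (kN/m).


Compute active earth pressure coefficient:
Ka = tan^2(45 - phi/2) = tan^2(30.0) = 0.333333
Compute active force:
Pa = 0.5 * Ka * gamma * H^2
Pa = 0.5 * 0.333333 * 17.9 * 6.8^2
Pa = 137.95 kN/m


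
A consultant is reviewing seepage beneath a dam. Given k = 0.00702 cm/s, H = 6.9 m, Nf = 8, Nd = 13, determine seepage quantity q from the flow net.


Convert k to m/s for unit consistency with H:
k = 0.00702 cm/s = 0.00702 / 100 m/s = 7.02e-05 m/s
Using q = k * H * Nf / Nd
Nf / Nd = 8 / 13 = 0.6154
q = 7.02e-05 * 6.9 * 0.6154
q = 0.0002981 m^3/s per m


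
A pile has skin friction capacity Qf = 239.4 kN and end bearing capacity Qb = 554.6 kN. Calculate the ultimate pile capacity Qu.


Result: 794.0 kN

Derivation:
Using Qu = Qf + Qb
Qu = 239.4 + 554.6
Qu = 794.0 kN


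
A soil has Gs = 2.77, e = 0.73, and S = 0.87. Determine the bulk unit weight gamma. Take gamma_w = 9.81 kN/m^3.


Using gamma = gamma_w * (Gs + S*e) / (1 + e)
Numerator: Gs + S*e = 2.77 + 0.87*0.73 = 3.4051
Denominator: 1 + e = 1 + 0.73 = 1.73
gamma = 9.81 * 3.4051 / 1.73
gamma = 19.309 kN/m^3


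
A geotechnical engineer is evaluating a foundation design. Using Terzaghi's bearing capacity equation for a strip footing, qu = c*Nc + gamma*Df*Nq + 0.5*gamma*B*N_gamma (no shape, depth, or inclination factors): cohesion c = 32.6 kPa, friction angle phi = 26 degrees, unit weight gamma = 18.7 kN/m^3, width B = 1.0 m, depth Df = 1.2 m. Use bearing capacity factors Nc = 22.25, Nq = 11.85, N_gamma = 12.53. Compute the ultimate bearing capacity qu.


Compute qu = c*Nc + gamma*Df*Nq + 0.5*gamma*B*N_gamma
Term 1: 32.6 * 22.25 = 725.35
Term 2: 18.7 * 1.2 * 11.85 = 265.914
Term 3: 0.5 * 18.7 * 1.0 * 12.53 = 117.1555
qu = 725.35 + 265.914 + 117.1555
qu = 1108.42 kPa


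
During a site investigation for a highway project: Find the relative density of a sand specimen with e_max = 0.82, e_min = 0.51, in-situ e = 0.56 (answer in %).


Using Dr = (e_max - e) / (e_max - e_min) * 100
e_max - e = 0.82 - 0.56 = 0.26
e_max - e_min = 0.82 - 0.51 = 0.31
Dr = 0.26 / 0.31 * 100
Dr = 83.87 %


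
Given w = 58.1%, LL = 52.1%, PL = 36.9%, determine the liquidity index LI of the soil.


First compute the plasticity index:
PI = LL - PL = 52.1 - 36.9 = 15.2
Then compute the liquidity index:
LI = (w - PL) / PI
LI = (58.1 - 36.9) / 15.2
LI = 1.395


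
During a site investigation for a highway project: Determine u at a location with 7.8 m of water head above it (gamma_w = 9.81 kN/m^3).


Using u = gamma_w * h_w
u = 9.81 * 7.8
u = 76.52 kPa


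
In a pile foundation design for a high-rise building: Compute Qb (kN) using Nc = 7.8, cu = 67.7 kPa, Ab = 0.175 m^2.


Result: 92.41 kN

Derivation:
Using Qb = Nc * cu * Ab
Qb = 7.8 * 67.7 * 0.175
Qb = 92.41 kN


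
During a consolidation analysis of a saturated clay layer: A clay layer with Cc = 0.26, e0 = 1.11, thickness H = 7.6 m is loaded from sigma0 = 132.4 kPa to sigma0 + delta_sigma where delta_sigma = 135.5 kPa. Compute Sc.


Using Sc = Cc * H / (1 + e0) * log10((sigma0 + delta_sigma) / sigma0)
Stress ratio = (132.4 + 135.5) / 132.4 = 2.02341
log10(2.02341) = 0.306085
Cc * H / (1 + e0) = 0.26 * 7.6 / (1 + 1.11) = 0.936493
Sc = 0.936493 * 0.306085
Sc = 0.2866 m


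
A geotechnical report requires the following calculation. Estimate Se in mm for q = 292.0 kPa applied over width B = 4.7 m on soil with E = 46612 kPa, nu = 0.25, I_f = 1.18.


Using Se = q * B * (1 - nu^2) * I_f / E
1 - nu^2 = 1 - 0.25^2 = 0.9375
Se = 292.0 * 4.7 * 0.9375 * 1.18 / 46612
Se = 0.032571 m
Convert to mm: Se = 0.032571 * 1000 = 32.571 mm


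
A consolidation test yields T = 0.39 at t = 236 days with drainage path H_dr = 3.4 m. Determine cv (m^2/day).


Using cv = T * H_dr^2 / t
H_dr^2 = 3.4^2 = 11.56
cv = 0.39 * 11.56 / 236
cv = 0.0191 m^2/day


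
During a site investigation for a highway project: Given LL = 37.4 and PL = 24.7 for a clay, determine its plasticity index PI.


Using PI = LL - PL
PI = 37.4 - 24.7
PI = 12.7


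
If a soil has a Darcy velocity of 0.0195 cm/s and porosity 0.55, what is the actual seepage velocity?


Result: 0.03545 cm/s

Derivation:
Using v_s = v_d / n
v_s = 0.0195 / 0.55
v_s = 0.03545 cm/s


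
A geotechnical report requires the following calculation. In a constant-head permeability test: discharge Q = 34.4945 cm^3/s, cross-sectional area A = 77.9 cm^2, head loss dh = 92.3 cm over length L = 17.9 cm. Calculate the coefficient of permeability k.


Compute hydraulic gradient:
i = dh / L = 92.3 / 17.9 = 5.15642
Then apply Darcy's law:
k = Q / (A * i)
k = 34.4945 / (77.9 * 5.15642)
k = 34.4945 / 401.685
k = 0.085874 cm/s


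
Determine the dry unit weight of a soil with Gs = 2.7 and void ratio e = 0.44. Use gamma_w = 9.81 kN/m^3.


Using gamma_d = Gs * gamma_w / (1 + e)
gamma_d = 2.7 * 9.81 / (1 + 0.44)
gamma_d = 2.7 * 9.81 / 1.44
gamma_d = 18.394 kN/m^3


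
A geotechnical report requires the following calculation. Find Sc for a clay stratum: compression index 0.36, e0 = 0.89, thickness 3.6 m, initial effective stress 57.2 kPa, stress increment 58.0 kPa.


Using Sc = Cc * H / (1 + e0) * log10((sigma0 + delta_sigma) / sigma0)
Stress ratio = (57.2 + 58.0) / 57.2 = 2.01399
log10(2.01399) = 0.304056
Cc * H / (1 + e0) = 0.36 * 3.6 / (1 + 0.89) = 0.685714
Sc = 0.685714 * 0.304056
Sc = 0.2085 m


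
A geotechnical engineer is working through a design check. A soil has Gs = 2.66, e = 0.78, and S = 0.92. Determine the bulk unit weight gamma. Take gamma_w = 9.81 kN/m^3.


Result: 18.615 kN/m^3

Derivation:
Using gamma = gamma_w * (Gs + S*e) / (1 + e)
Numerator: Gs + S*e = 2.66 + 0.92*0.78 = 3.3776
Denominator: 1 + e = 1 + 0.78 = 1.78
gamma = 9.81 * 3.3776 / 1.78
gamma = 18.615 kN/m^3


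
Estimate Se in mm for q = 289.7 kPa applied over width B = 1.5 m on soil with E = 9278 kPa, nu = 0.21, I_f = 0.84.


Using Se = q * B * (1 - nu^2) * I_f / E
1 - nu^2 = 1 - 0.21^2 = 0.9559
Se = 289.7 * 1.5 * 0.9559 * 0.84 / 9278
Se = 0.037608 m
Convert to mm: Se = 0.037608 * 1000 = 37.608 mm


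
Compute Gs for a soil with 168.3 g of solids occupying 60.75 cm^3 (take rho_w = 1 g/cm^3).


Using Gs = m_s / (V_s * rho_w)
Since rho_w = 1 g/cm^3:
Gs = 168.3 / 60.75
Gs = 2.77


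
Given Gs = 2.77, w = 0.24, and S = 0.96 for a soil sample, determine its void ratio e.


Using the relation e = Gs * w / S
e = 2.77 * 0.24 / 0.96
e = 0.6925


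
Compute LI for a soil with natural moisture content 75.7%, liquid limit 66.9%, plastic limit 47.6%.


First compute the plasticity index:
PI = LL - PL = 66.9 - 47.6 = 19.3
Then compute the liquidity index:
LI = (w - PL) / PI
LI = (75.7 - 47.6) / 19.3
LI = 1.456


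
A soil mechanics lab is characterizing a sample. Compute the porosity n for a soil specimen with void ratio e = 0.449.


Using the relation n = e / (1 + e)
n = 0.449 / (1 + 0.449)
n = 0.449 / 1.449
n = 0.3099


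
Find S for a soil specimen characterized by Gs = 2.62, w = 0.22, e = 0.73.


Result: 0.7896

Derivation:
Using S = Gs * w / e
S = 2.62 * 0.22 / 0.73
S = 0.7896


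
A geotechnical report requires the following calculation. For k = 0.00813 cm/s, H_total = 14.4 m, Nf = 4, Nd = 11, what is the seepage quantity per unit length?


Convert k to m/s for unit consistency with H:
k = 0.00813 cm/s = 0.00813 / 100 m/s = 8.13e-05 m/s
Using q = k * H * Nf / Nd
Nf / Nd = 4 / 11 = 0.3636
q = 8.13e-05 * 14.4 * 0.3636
q = 0.0004257 m^3/s per m


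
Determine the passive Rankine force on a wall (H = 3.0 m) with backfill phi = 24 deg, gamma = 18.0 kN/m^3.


Result: 192.07 kN/m

Derivation:
Compute passive earth pressure coefficient:
Kp = tan^2(45 + phi/2) = tan^2(57.0) = 2.371184
Compute passive force:
Pp = 0.5 * Kp * gamma * H^2
Pp = 0.5 * 2.371184 * 18.0 * 3.0^2
Pp = 192.07 kN/m


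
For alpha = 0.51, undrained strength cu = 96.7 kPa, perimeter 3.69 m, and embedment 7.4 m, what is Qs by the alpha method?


Using Qs = alpha * cu * perimeter * L
Qs = 0.51 * 96.7 * 3.69 * 7.4
Qs = 1346.65 kN


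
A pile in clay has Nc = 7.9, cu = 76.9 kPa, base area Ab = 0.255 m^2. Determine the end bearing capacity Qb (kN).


Using Qb = Nc * cu * Ab
Qb = 7.9 * 76.9 * 0.255
Qb = 154.92 kN


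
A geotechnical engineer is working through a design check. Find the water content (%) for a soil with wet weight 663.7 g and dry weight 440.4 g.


Using w = (m_wet - m_dry) / m_dry * 100
m_wet - m_dry = 663.7 - 440.4 = 223.3 g
w = 223.3 / 440.4 * 100
w = 50.7 %


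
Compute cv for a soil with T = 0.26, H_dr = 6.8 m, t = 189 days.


Using cv = T * H_dr^2 / t
H_dr^2 = 6.8^2 = 46.24
cv = 0.26 * 46.24 / 189
cv = 0.06361 m^2/day


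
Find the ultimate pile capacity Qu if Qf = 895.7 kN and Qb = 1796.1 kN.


Using Qu = Qf + Qb
Qu = 895.7 + 1796.1
Qu = 2691.8 kN


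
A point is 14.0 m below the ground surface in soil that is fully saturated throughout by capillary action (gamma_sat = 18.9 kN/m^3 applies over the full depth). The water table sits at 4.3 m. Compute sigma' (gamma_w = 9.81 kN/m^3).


Total stress = gamma_sat * depth
sigma = 18.9 * 14.0 = 264.6 kPa
Pore water pressure u = gamma_w * (depth - d_wt)
u = 9.81 * (14.0 - 4.3) = 95.157 kPa
Effective stress = sigma - u
sigma' = 264.6 - 95.157 = 169.44 kPa


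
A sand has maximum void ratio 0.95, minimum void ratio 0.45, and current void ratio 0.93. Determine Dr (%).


Result: 4.0 %

Derivation:
Using Dr = (e_max - e) / (e_max - e_min) * 100
e_max - e = 0.95 - 0.93 = 0.02
e_max - e_min = 0.95 - 0.45 = 0.5
Dr = 0.02 / 0.5 * 100
Dr = 4.0 %


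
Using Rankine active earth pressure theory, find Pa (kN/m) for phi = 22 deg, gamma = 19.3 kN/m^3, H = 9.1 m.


Compute active earth pressure coefficient:
Ka = tan^2(45 - phi/2) = tan^2(34.0) = 0.454962
Compute active force:
Pa = 0.5 * Ka * gamma * H^2
Pa = 0.5 * 0.454962 * 19.3 * 9.1^2
Pa = 363.57 kN/m
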